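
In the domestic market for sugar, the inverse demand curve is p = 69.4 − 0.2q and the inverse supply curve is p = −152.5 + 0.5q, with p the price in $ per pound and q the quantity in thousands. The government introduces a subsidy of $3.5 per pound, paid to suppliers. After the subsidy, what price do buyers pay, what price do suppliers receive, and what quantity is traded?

Buyers pay $5; suppliers receive $8.5; quantity = 322.

Inverting to q(p) form: qd = 347 − 5p; qs = 2p + 305.
Before the subsidy: set 347 − 5p = 2p + 305 → p* = $6, q* = 317.
With a per-unit subsidy paid to suppliers, each receives p + 3.5 per unit sold, so supply becomes qs = 2(p + 3.5) + 305.
Solving gives q = 322 with buyers paying $5 and suppliers receiving $8.5 (the $3.5 wedge).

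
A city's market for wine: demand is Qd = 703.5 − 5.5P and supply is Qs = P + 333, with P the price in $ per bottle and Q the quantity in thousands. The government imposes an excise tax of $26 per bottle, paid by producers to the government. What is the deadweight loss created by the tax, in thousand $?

Deadweight loss = $286 thousand.

Before the tax: set 703.5 − 5.5P = P + 333 → P* = $57, Q* = 390.
With the tax collected from producers, supply shifts: Qs = (P − 26) + 333.
New equilibrium: consumers pay $61, producers receive $35, Q = 368. (Wedge: Pb − Ps = 26.)
Quantity falls by |ΔQ| = |390 − 368| = 22.
DWL = ½ · t · |ΔQ| = ½ · 26 · 22 = $286.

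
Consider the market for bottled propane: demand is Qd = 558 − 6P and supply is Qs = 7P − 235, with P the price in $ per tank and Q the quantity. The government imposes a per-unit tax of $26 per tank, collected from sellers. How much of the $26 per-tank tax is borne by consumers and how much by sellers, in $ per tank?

Consumers bear $14 per tank; sellers bear $12 per tank.

Without the tax, 558 − 6P = 7P − 235 gives 13P = 793, so P* = $61 and Q* = 192.
With the tax collected from sellers, supply shifts: Qs = 7(P − 26) − 235.
Solving gives Q = 108 with consumers paying $75 and sellers receiving $49 (the $26 wedge).
Burden on consumers: $14; on sellers: $12. (They sum to $26.)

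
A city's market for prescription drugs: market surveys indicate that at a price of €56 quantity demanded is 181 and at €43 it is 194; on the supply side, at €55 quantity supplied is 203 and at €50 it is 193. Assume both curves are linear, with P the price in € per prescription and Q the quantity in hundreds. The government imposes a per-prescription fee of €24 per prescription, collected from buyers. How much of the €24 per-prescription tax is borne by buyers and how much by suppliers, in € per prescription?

Buyers bear €16 per prescription; suppliers bear €8 per prescription.

Demand slope: (194 − 181)/(43 − 56) = -1, so Qd = 237 − P.
Supply slope: (193 − 203)/(50 − 55) = 2, so Qs = 2P + 93.
Before the tax: set 237 − P = 2P + 93 → P* = €48, Q* = 189.
With the tax collected from buyers, demand (in seller-price terms) shifts: Qd = 237 − (P + 24).
New equilibrium: buyers pay €64, suppliers receive €40, Q = 173. (Wedge: Pb − Ps = 24.)
Burden on buyers: €16; on suppliers: €8. (They sum to €24.)
The less price-elastic side of the market bears the larger share of a per-unit tax.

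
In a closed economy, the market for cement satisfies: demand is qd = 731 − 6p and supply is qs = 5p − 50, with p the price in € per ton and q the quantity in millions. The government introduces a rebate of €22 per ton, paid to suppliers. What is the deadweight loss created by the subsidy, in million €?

Before the subsidy: set 731 − 6p = 5p − 50 → p* = €71, q* = 305.
With a per-unit subsidy paid to suppliers, each receives p + 22 per unit sold, so supply becomes qs = 5(p + 22) − 50.
Solving gives q = 365 with consumers paying €61 and suppliers receiving €83 (the €22 wedge).
Quantity rises by |ΔQ| = |305 − 365| = 60.
DWL = ½ · t · |ΔQ| = ½ · 22 · 60 = €660.

Deadweight loss = €660 million.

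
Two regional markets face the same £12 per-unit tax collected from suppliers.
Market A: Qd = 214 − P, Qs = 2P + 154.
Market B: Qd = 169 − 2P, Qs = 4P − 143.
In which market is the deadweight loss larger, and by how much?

Market A: pre-tax P* = £20, Q* = 194; post-tax Q = 186; deadweight loss = £48.
Market B: pre-tax P* = £52, Q* = 65; post-tax Q = 49; deadweight loss = £96.
Difference: £48 vs £96 → market B is larger by £48.

Market B, by £48.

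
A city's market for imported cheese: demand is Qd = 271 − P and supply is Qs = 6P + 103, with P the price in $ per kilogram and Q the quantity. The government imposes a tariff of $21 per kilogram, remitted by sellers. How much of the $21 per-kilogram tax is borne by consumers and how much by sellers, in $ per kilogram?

Before the tax: set 271 − P = 6P + 103 → P* = $24, Q* = 247.
With the tax collected from sellers, supply shifts: Qs = 6(P − 21) + 103.
Solving gives Q = 229 with consumers paying $42 and sellers receiving $21 (the $21 wedge).
Burden on consumers: $18; on sellers: $3. (They sum to $21.)
The less price-elastic side of the market bears the larger share of a per-unit tax.

Consumers bear $18 per kilogram; sellers bear $3 per kilogram.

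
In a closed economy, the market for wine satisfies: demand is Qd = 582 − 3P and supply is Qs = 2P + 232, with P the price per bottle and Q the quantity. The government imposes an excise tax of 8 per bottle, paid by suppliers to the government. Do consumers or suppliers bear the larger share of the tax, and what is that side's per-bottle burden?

Without the tax, 582 − 3P = 2P + 232 gives 5P = 350, so P* = 70 and Q* = 372.
With the tax collected from suppliers, supply shifts: Qs = 2(P − 8) + 232.
Solving gives Q = 362.4 with consumers paying 73.2 and suppliers receiving 65.2 (the 8 wedge).
Per-bottle burden: consumers 3.2, suppliers 4.8.
Suppliers take the larger share because supply is less price-elastic here (demand slope 3 vs supply slope 2).
The less price-elastic side of the market bears the larger share of a per-unit tax.

Suppliers bear the larger share: 4.8 per bottle.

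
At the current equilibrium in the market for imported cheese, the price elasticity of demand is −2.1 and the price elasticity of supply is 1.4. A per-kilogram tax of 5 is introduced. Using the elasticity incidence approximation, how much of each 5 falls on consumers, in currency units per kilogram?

Consumers bear ≈ 2 per kilogram.

Incidence ratio: consumers' share ≈ εs / (εs + |εd|) = 1.4 / (1.4 + 2.1) = 0.4.
So consumers bear ≈ 0.4 × 5 = 2; producers bear 3.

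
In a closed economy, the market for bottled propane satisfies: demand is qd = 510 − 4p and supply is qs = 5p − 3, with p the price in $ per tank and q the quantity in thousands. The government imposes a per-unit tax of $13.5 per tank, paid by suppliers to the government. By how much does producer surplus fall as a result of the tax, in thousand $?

Without the tax, 510 − 4p = 5p − 3 gives 9p = 513, so p* = $57 and q* = 282.
With the tax collected from suppliers, supply shifts: qs = 5(p − 13.5) − 3.
Solving gives q = 252 with buyers paying $64.5 and suppliers receiving $51 (the $13.5 wedge).
ΔPS is the trapezoid between Q = 252 and Q = 282 of height $6: ½ · (282 + 252) · 6 = $1602.

Producer surplus falls by $1602 thousand.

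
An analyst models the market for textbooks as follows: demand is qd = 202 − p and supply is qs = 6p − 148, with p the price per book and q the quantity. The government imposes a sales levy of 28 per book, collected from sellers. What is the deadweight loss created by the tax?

Deadweight loss = 336.

Without the tax, 202 − p = 6p − 148 gives 7p = 350, so p* = 50 and q* = 152.
With the tax collected from sellers, supply shifts: qs = 6(p − 28) − 148.
Solving gives q = 128 with consumers paying 74 and sellers receiving 46 (the 28 wedge).
Quantity falls by |ΔQ| = |152 − 128| = 24.
DWL = ½ · t · |ΔQ| = ½ · 28 · 24 = 336.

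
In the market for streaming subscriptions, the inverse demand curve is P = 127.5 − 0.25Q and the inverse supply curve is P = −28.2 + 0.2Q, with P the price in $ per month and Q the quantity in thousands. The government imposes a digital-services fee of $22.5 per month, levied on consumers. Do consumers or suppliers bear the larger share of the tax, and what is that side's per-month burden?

Consumers bear the larger share: $12.5 per month.

Rewrite in direct form: Qd = 510 − 4P and Qs = 5P + 141.
Before the tax: set 510 − 4P = 5P + 141 → P* = $41, Q* = 346.
With the tax collected from consumers, demand (in seller-price terms) shifts: Qd = 510 − 4(P + 22.5).
New equilibrium: consumers pay $53.5, suppliers receive $31, Q = 296. (Wedge: Pb − Ps = 22.5.)
Per-month burden: consumers $12.5, suppliers $10.
Consumers take the larger share because demand is less price-elastic here (demand slope 4 vs supply slope 5).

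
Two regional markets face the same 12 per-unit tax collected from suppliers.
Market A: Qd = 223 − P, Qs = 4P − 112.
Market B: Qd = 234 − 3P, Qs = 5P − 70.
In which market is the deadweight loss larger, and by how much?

Market B, by 77.4.

Market A: pre-tax P* = 67, Q* = 156; post-tax Q = 146.4; deadweight loss = 57.6.
Market B: pre-tax P* = 38, Q* = 120; post-tax Q = 97.5; deadweight loss = 135.
Difference: 57.6 vs 135 → market B is larger by 77.4.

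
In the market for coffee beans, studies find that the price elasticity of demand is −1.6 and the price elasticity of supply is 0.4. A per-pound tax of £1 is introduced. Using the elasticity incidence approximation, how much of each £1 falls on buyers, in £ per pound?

Incidence ratio: buyers' share ≈ εs / (εs + |εd|) = 0.4 / (0.4 + 1.6) = 0.2.
So buyers bear ≈ 0.2 × £1 = £0.2; sellers bear £0.8.

Buyers bear ≈ £0.2 per pound.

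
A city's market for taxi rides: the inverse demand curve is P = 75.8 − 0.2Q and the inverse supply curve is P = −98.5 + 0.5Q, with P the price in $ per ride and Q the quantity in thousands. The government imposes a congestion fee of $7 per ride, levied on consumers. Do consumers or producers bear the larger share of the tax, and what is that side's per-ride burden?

Producers bear the larger share: $5 per ride.

Rewrite in direct form: Qd = 379 − 5P and Qs = 2P + 197.
Before the tax: set 379 − 5P = 2P + 197 → P* = $26, Q* = 249.
With the tax collected from consumers, demand (in seller-price terms) shifts: Qd = 379 − 5(P + 7).
New equilibrium: consumers pay $28, producers receive $21, Q = 239. (Wedge: Pb − Ps = 7.)
Per-ride burden: consumers $2, producers $5.
Producers take the larger share because supply is less price-elastic here (demand slope 5 vs supply slope 2).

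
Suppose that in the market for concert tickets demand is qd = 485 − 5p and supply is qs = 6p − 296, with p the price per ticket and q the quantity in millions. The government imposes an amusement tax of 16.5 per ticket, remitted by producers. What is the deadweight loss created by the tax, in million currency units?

Deadweight loss = 371.25 million.

Before the tax: set 485 − 5p = 6p − 296 → p* = 71, q* = 130.
With the tax collected from producers, supply shifts: qs = 6(p − 16.5) − 296.
New equilibrium: consumers pay 80, producers receive 63.5, q = 85. (Wedge: pb − ps = 16.5.)
Quantity falls by |ΔQ| = |130 − 85| = 45.
DWL = ½ · t · |ΔQ| = ½ · 16.5 · 45 = 371.25.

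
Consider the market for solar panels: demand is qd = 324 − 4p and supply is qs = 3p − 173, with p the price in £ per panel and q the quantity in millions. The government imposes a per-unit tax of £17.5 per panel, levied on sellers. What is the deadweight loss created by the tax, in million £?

Deadweight loss = £262.5 million.

Before the tax: set 324 − 4p = 3p − 173 → p* = £71, q* = 40.
With the tax collected from sellers, supply shifts: qs = 3(p − 17.5) − 173.
Solving gives q = 10 with buyers paying £78.5 and sellers receiving £61 (the £17.5 wedge).
Quantity falls by |ΔQ| = |40 − 10| = 30.
DWL = ½ · t · |ΔQ| = ½ · 17.5 · 30 = £262.5.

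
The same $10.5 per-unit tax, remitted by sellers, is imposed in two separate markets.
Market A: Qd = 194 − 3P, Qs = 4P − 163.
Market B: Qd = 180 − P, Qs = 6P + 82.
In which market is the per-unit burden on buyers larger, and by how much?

Market B, by $3.

Market A: pre-tax P* = $51, Q* = 41; post-tax Q = 23; per-unit burden on buyers = $6.
Market B: pre-tax P* = $14, Q* = 166; post-tax Q = 157; per-unit burden on buyers = $9.
Difference: $6 vs $9 → market B is larger by $3.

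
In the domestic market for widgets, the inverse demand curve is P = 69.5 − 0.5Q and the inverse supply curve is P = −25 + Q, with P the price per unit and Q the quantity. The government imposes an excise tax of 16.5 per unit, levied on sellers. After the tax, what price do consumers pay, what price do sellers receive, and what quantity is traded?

Rewrite in direct form: Qd = 139 − 2P and Qs = P + 25.
Before the tax: set 139 − 2P = P + 25 → P* = 38, Q* = 63.
With the tax collected from sellers, supply shifts: Qs = (P − 16.5) + 25.
Solving gives Q = 52 with consumers paying 43.5 and sellers receiving 27 (the 16.5 wedge).
The less price-elastic side of the market bears the larger share of a per-unit tax.

Consumers pay 43.5; sellers receive 27; quantity = 52.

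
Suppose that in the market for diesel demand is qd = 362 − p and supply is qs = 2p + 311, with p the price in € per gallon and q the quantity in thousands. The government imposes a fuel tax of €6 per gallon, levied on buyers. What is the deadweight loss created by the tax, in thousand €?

Without the tax, 362 − p = 2p + 311 gives 3p = 51, so p* = €17 and q* = 345.
With the tax collected from buyers, demand (in seller-price terms) shifts: qd = 362 − (p + 6).
Solving gives q = 341 with buyers paying €21 and producers receiving €15 (the €6 wedge).
Quantity falls by |ΔQ| = |345 − 341| = 4.
DWL = ½ · t · |ΔQ| = ½ · 6 · 4 = €12.

Deadweight loss = €12 thousand.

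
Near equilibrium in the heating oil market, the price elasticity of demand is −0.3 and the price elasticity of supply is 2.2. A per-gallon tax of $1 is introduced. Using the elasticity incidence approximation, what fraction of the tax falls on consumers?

Incidence ratio: consumers' share ≈ εs / (εs + |εd|) = 2.2 / (2.2 + 0.3) = 0.88.
Supply is the more elastic side, so consumers bear the larger share.

Consumers' share ≈ 0.88.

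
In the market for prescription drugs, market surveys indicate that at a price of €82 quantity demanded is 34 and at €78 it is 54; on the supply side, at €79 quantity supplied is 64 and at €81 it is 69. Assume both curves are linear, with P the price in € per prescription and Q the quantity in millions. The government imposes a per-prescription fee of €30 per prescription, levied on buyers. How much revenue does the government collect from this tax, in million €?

Tax revenue = €270 million.

Demand slope: (54 − 34)/(78 − 82) = -5, so Qd = 444 − 5P.
Supply slope: (69 − 64)/(81 − 79) = 2.5, so Qs = 2.5P − 133.5.
Before the tax: set 444 − 5P = 2.5P − 133.5 → P* = €77, Q* = 59.
With the tax collected from buyers, demand (in seller-price terms) shifts: Qd = 444 − 5(P + 30).
New equilibrium: buyers pay €87, suppliers receive €57, Q = 9. (Wedge: Pb − Ps = 30.)
Revenue = t · Q = 30 · 9 = €270.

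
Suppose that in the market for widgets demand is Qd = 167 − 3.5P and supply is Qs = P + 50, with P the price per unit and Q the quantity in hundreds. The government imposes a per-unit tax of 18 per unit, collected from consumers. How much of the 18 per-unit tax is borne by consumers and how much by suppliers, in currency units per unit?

Consumers bear 4 per unit; suppliers bear 14 per unit.

Without the tax, 167 − 3.5P = P + 50 gives 4.5P = 117, so P* = 26 and Q* = 76.
With the tax collected from consumers, demand (in seller-price terms) shifts: Qd = 167 − 3.5(P + 18).
New equilibrium: consumers pay 30, suppliers receive 12, Q = 62. (Wedge: Pb − Ps = 18.)
Burden on consumers: 4; on suppliers: 14. (They sum to 18.)
The less price-elastic side of the market bears the larger share of a per-unit tax.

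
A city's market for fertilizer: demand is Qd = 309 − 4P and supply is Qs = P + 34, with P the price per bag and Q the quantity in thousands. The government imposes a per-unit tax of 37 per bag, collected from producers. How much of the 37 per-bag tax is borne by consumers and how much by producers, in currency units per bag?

Consumers bear 7.4 per bag; producers bear 29.6 per bag.

Before the tax: set 309 − 4P = P + 34 → P* = 55, Q* = 89.
With the tax collected from producers, supply shifts: Qs = (P − 37) + 34.
New equilibrium: consumers pay 62.4, producers receive 25.4, Q = 59.4. (Wedge: Pb − Ps = 37.)
Burden on consumers: 7.4; on producers: 29.6. (They sum to 37.)
The less price-elastic side of the market bears the larger share of a per-unit tax.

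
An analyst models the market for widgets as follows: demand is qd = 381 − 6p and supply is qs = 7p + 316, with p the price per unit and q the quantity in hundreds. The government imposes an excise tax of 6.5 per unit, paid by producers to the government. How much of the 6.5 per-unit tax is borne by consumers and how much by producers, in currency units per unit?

Before the tax: set 381 − 6p = 7p + 316 → p* = 5, q* = 351.
With the tax collected from producers, supply shifts: qs = 7(p − 6.5) + 316.
Solving gives q = 330 with consumers paying 8.5 and producers receiving 2 (the 6.5 wedge).
Burden on consumers: 3.5; on producers: 3. (They sum to 6.5.)
The less price-elastic side of the market bears the larger share of a per-unit tax.

Consumers bear 3.5 per unit; producers bear 3 per unit.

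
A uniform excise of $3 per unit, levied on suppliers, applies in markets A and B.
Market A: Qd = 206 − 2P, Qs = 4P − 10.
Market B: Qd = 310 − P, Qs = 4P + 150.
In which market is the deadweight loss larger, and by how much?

Market A: pre-tax P* = $36, Q* = 134; post-tax Q = 130; deadweight loss = $6.
Market B: pre-tax P* = $32, Q* = 278; post-tax Q = 275.6; deadweight loss = $3.6.
Difference: $6 vs $3.6 → market A is larger by $2.4.

Market A, by $2.4.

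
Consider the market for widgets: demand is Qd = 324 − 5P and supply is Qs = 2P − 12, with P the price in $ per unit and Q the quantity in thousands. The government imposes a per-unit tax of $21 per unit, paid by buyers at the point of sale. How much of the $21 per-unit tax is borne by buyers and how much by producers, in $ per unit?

Buyers bear $6 per unit; producers bear $15 per unit.

Without the tax, 324 − 5P = 2P − 12 gives 7P = 336, so P* = $48 and Q* = 84.
With the tax collected from buyers, demand (in seller-price terms) shifts: Qd = 324 − 5(P + 21).
New equilibrium: buyers pay $54, producers receive $33, Q = 54. (Wedge: Pb − Ps = 21.)
Burden on buyers: $6; on producers: $15. (They sum to $21.)
The less price-elastic side of the market bears the larger share of a per-unit tax.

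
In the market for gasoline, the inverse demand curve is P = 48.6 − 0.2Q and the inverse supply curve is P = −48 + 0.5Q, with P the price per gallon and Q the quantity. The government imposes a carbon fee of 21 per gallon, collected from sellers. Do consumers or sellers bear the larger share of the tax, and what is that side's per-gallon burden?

Sellers bear the larger share: 15 per gallon.

Inverting to Q(P) form: Qd = 243 − 5P; Qs = 2P + 96.
Without the tax, 243 − 5P = 2P + 96 gives 7P = 147, so P* = 21 and Q* = 138.
With the tax collected from sellers, supply shifts: Qs = 2(P − 21) + 96.
Solving gives Q = 108 with consumers paying 27 and sellers receiving 6 (the 21 wedge).
Per-gallon burden: consumers 6, sellers 15.
Sellers take the larger share because supply is less price-elastic here (demand slope 5 vs supply slope 2).
The less price-elastic side of the market bears the larger share of a per-unit tax.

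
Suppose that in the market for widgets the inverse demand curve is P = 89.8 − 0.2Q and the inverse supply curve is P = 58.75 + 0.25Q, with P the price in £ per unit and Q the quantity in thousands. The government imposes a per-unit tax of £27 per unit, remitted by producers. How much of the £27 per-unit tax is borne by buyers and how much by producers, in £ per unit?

Buyers bear £12 per unit; producers bear £15 per unit.

Inverting to Q(P) form: Qd = 449 − 5P; Qs = 4P − 235.
Before the tax: set 449 − 5P = 4P − 235 → P* = £76, Q* = 69.
With the tax collected from producers, supply shifts: Qs = 4(P − 27) − 235.
New equilibrium: buyers pay £88, producers receive £61, Q = 9. (Wedge: Pb − Ps = 27.)
Burden on buyers: £12; on producers: £15. (They sum to £27.)
The less price-elastic side of the market bears the larger share of a per-unit tax.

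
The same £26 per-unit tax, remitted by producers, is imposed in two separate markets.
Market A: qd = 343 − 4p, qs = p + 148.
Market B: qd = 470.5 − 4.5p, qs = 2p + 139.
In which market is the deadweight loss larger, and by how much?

Market A: pre-tax p* = £39, q* = 187; post-tax q = 166.2; deadweight loss = £270.4.
Market B: pre-tax p* = £51, q* = 241; post-tax q = 205; deadweight loss = £468.
Difference: £270.4 vs £468 → market B is larger by £197.6.

Market B, by £197.6.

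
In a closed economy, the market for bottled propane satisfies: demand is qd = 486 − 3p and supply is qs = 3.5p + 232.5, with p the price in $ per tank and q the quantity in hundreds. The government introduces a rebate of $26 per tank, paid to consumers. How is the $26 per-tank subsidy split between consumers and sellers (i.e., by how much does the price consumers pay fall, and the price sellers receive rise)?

Without the subsidy, 486 − 3p = 3.5p + 232.5 gives 6.5p = 253.5, so p* = $39 and q* = 369.
With a per-unit subsidy paid to consumers, each effectively pays p − 26, so demand becomes qd = 486 − 3(p − 26).
New equilibrium: consumers pay $25, sellers receive $51, q = 411. (Wedge: pb − ps = −26.)
Gain to consumers: $14; to sellers: $12. (They sum to $26.)

Consumers gain $14 per tank; sellers gain $12 per tank.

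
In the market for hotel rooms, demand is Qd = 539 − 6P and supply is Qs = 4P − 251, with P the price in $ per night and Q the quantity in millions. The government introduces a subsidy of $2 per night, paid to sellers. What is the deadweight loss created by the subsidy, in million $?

Before the subsidy: set 539 − 6P = 4P − 251 → P* = $79, Q* = 65.
With a per-unit subsidy paid to sellers, each receives P + 2 per unit sold, so supply becomes Qs = 4(P + 2) − 251.
New equilibrium: consumers pay $78.2, sellers receive $80.2, Q = 69.8. (Wedge: Pb − Ps = −2.)
Quantity rises by |ΔQ| = |65 − 69.8| = 4.8.
DWL = ½ · t · |ΔQ| = ½ · 2 · 4.8 = $4.8.

Deadweight loss = $4.8 million.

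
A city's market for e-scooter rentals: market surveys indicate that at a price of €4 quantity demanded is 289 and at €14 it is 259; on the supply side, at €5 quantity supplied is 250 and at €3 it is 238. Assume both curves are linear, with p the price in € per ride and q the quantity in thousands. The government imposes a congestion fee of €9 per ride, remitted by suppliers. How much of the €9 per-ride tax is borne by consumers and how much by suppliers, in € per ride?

Demand slope: (259 − 289)/(14 − 4) = -3, so qd = 301 − 3p.
Supply slope: (238 − 250)/(3 − 5) = 6, so qs = 6p + 220.
Before the tax: set 301 − 3p = 6p + 220 → p* = €9, q* = 274.
With the tax collected from suppliers, supply shifts: qs = 6(p − 9) + 220.
Solving gives q = 256 with consumers paying €15 and suppliers receiving €6 (the €9 wedge).
Burden on consumers: €6; on suppliers: €3. (They sum to €9.)

Consumers bear €6 per ride; suppliers bear €3 per ride.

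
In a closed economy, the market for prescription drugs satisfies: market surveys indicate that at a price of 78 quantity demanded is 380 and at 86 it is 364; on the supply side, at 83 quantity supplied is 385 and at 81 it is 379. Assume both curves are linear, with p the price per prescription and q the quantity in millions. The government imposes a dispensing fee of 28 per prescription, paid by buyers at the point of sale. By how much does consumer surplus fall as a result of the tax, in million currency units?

Consumer surplus falls by 6034.56 million.

Demand slope: (364 − 380)/(86 − 78) = -2, so qd = 536 − 2p.
Supply slope: (379 − 385)/(81 − 83) = 3, so qs = 3p + 136.
Without the tax, 536 − 2p = 3p + 136 gives 5p = 400, so p* = 80 and q* = 376.
With the tax collected from buyers, demand (in seller-price terms) shifts: qd = 536 − 2(p + 28).
New equilibrium: buyers pay 96.8, sellers receive 68.8, q = 342.4. (Wedge: pb − ps = 28.)
ΔCS is the trapezoid between Q = 342.4 and Q = 376 of height 16.8: ½ · (376 + 342.4) · 16.8 = 6034.56.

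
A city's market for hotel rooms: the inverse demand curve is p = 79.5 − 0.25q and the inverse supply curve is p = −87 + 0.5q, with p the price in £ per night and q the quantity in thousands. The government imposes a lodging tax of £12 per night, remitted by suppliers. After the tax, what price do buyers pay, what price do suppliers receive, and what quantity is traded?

Rewrite in direct form: qd = 318 − 4p and qs = 2p + 174.
Without the tax, 318 − 4p = 2p + 174 gives 6p = 144, so p* = £24 and q* = 222.
With the tax collected from suppliers, supply shifts: qs = 2(p − 12) + 174.
Solving gives q = 206 with buyers paying £28 and suppliers receiving £16 (the £12 wedge).

Buyers pay £28; suppliers receive £16; quantity = 206.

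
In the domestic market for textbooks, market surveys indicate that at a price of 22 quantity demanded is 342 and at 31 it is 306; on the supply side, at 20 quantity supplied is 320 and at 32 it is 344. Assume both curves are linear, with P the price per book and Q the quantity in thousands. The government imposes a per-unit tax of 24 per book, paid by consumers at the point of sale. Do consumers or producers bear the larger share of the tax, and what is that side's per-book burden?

Producers bear the larger share: 16 per book.

Demand slope: (306 − 342)/(31 − 22) = -4, so Qd = 430 − 4P.
Supply slope: (344 − 320)/(32 − 20) = 2, so Qs = 2P + 280.
Without the tax, 430 − 4P = 2P + 280 gives 6P = 150, so P* = 25 and Q* = 330.
With the tax collected from consumers, demand (in seller-price terms) shifts: Qd = 430 − 4(P + 24).
New equilibrium: consumers pay 33, producers receive 9, Q = 298. (Wedge: Pb − Ps = 24.)
Per-book burden: consumers 8, producers 16.
Producers take the larger share because supply is less price-elastic here (demand slope 4 vs supply slope 2).
The less price-elastic side of the market bears the larger share of a per-unit tax.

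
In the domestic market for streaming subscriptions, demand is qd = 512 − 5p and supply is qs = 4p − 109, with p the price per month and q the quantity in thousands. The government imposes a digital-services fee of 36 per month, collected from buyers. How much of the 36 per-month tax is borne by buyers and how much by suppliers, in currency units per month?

Buyers bear 16 per month; suppliers bear 20 per month.

Without the tax, 512 − 5p = 4p − 109 gives 9p = 621, so p* = 69 and q* = 167.
With the tax collected from buyers, demand (in seller-price terms) shifts: qd = 512 − 5(p + 36).
Solving gives q = 87 with buyers paying 85 and suppliers receiving 49 (the 36 wedge).
Burden on buyers: 16; on suppliers: 20. (They sum to 36.)
The less price-elastic side of the market bears the larger share of a per-unit tax.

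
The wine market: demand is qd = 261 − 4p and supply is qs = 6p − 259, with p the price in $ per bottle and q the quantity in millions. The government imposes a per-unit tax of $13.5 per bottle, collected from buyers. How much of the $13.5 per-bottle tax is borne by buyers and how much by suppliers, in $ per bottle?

Before the tax: set 261 − 4p = 6p − 259 → p* = $52, q* = 53.
With the tax collected from buyers, demand (in seller-price terms) shifts: qd = 261 − 4(p + 13.5).
Solving gives q = 20.6 with buyers paying $60.1 and suppliers receiving $46.6 (the $13.5 wedge).
Burden on buyers: $8.1; on suppliers: $5.4. (They sum to $13.5.)

Buyers bear $8.1 per bottle; suppliers bear $5.4 per bottle.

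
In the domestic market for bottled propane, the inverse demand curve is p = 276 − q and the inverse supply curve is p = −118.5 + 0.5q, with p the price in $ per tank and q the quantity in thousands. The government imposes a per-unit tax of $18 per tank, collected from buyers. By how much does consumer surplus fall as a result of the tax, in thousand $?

Consumer surplus falls by $3084 thousand.

Inverting to q(p) form: qd = 276 − p; qs = 2p + 237.
Without the tax, 276 − p = 2p + 237 gives 3p = 39, so p* = $13 and q* = 263.
With the tax collected from buyers, demand (in seller-price terms) shifts: qd = 276 − (p + 18).
Solving gives q = 251 with buyers paying $25 and suppliers receiving $7 (the $18 wedge).
ΔCS is the trapezoid between Q = 251 and Q = 263 of height $12: ½ · (263 + 251) · 12 = $3084.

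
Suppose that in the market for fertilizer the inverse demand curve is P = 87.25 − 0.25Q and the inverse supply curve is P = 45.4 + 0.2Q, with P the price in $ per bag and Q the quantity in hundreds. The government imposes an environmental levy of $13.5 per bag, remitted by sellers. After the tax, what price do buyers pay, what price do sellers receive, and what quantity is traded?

Rewrite in direct form: Qd = 349 − 4P and Qs = 5P − 227.
Before the tax: set 349 − 4P = 5P − 227 → P* = $64, Q* = 93.
With the tax collected from sellers, supply shifts: Qs = 5(P − 13.5) − 227.
New equilibrium: buyers pay $71.5, sellers receive $58, Q = 63. (Wedge: Pb − Ps = 13.5.)
The less price-elastic side of the market bears the larger share of a per-unit tax.

Buyers pay $71.5; sellers receive $58; quantity = 63.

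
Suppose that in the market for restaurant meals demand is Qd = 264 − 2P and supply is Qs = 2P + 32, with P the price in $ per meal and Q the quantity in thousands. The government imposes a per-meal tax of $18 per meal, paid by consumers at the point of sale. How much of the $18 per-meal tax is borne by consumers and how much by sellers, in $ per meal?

Consumers bear $9 per meal; sellers bear $9 per meal.

Without the tax, 264 − 2P = 2P + 32 gives 4P = 232, so P* = $58 and Q* = 148.
With the tax collected from consumers, demand (in seller-price terms) shifts: Qd = 264 − 2(P + 18).
Solving gives Q = 130 with consumers paying $67 and sellers receiving $49 (the $18 wedge).
Burden on consumers: $9; on sellers: $9. (They sum to $18.)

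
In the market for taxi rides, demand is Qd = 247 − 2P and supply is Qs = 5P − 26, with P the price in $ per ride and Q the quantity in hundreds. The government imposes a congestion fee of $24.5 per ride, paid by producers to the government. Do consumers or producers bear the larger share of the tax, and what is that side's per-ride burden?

Without the tax, 247 − 2P = 5P − 26 gives 7P = 273, so P* = $39 and Q* = 169.
With the tax collected from producers, supply shifts: Qs = 5(P − 24.5) − 26.
Solving gives Q = 134 with consumers paying $56.5 and producers receiving $32 (the $24.5 wedge).
Per-ride burden: consumers $17.5, producers $7.
Consumers take the larger share because demand is less price-elastic here (demand slope 2 vs supply slope 5).
The less price-elastic side of the market bears the larger share of a per-unit tax.

Consumers bear the larger share: $17.5 per ride.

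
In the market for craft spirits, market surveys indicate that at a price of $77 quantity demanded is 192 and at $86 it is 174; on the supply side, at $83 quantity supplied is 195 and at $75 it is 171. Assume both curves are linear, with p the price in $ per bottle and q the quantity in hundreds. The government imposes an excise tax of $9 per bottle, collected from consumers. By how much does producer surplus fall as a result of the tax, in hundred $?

Demand slope: (174 − 192)/(86 − 77) = -2, so qd = 346 − 2p.
Supply slope: (171 − 195)/(75 − 83) = 3, so qs = 3p − 54.
Before the tax: set 346 − 2p = 3p − 54 → p* = $80, q* = 186.
With the tax collected from consumers, demand (in seller-price terms) shifts: qd = 346 − 2(p + 9).
New equilibrium: consumers pay $85.4, sellers receive $76.4, q = 175.2. (Wedge: pb − ps = 9.)
ΔPS is the trapezoid between Q = 175.2 and Q = 186 of height $3.6: ½ · (186 + 175.2) · 3.6 = $650.16.

Producer surplus falls by $650.16 hundred.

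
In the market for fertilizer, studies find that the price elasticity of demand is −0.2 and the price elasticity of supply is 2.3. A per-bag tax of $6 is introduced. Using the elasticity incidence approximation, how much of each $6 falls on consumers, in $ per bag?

Consumers bear ≈ $5.52 per bag.

Incidence ratio: consumers' share ≈ εs / (εs + |εd|) = 2.3 / (2.3 + 0.2) = 0.92.
So consumers bear ≈ 0.92 × $6 = $5.52; suppliers bear $0.48.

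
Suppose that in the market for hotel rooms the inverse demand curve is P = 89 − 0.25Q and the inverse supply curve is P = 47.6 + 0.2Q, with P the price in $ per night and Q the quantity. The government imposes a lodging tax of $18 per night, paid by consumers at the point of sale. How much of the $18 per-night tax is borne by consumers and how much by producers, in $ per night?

Consumers bear $10 per night; producers bear $8 per night.

Inverting to Q(P) form: Qd = 356 − 4P; Qs = 5P − 238.
Without the tax, 356 − 4P = 5P − 238 gives 9P = 594, so P* = $66 and Q* = 92.
With the tax collected from consumers, demand (in seller-price terms) shifts: Qd = 356 − 4(P + 18).
New equilibrium: consumers pay $76, producers receive $58, Q = 52. (Wedge: Pb − Ps = 18.)
Burden on consumers: $10; on producers: $8. (They sum to $18.)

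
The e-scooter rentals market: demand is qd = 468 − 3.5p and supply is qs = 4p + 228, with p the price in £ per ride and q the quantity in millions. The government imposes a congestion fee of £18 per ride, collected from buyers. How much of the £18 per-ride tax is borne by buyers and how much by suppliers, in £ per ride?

Buyers bear £9.6 per ride; suppliers bear £8.4 per ride.

Without the tax, 468 − 3.5p = 4p + 228 gives 7.5p = 240, so p* = £32 and q* = 356.
With the tax collected from buyers, demand (in seller-price terms) shifts: qd = 468 − 3.5(p + 18).
Solving gives q = 322.4 with buyers paying £41.6 and suppliers receiving £23.6 (the £18 wedge).
Burden on buyers: £9.6; on suppliers: £8.4. (They sum to £18.)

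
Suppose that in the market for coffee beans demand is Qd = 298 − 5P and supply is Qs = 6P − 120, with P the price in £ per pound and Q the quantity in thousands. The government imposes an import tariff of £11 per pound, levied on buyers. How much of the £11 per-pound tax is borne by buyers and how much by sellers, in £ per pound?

Without the tax, 298 − 5P = 6P − 120 gives 11P = 418, so P* = £38 and Q* = 108.
With the tax collected from buyers, demand (in seller-price terms) shifts: Qd = 298 − 5(P + 11).
Solving gives Q = 78 with buyers paying £44 and sellers receiving £33 (the £11 wedge).
Burden on buyers: £6; on sellers: £5. (They sum to £11.)
The less price-elastic side of the market bears the larger share of a per-unit tax.

Buyers bear £6 per pound; sellers bear £5 per pound.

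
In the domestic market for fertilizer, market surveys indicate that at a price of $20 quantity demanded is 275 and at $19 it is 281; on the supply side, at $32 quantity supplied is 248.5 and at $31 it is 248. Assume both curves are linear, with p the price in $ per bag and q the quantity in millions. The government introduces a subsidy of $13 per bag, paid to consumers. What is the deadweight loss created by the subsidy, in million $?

Deadweight loss = $39 million.

Demand slope: (281 − 275)/(19 − 20) = -6, so qd = 395 − 6p.
Supply slope: (248 − 248.5)/(31 − 32) = 0.5, so qs = 0.5p + 232.5.
Without the subsidy, 395 − 6p = 0.5p + 232.5 gives 6.5p = 162.5, so p* = $25 and q* = 245.
With a per-unit subsidy paid to consumers, each effectively pays p − 13, so demand becomes qd = 395 − 6(p − 13).
New equilibrium: consumers pay $24, producers receive $37, q = 251. (Wedge: pb − ps = −13.)
Quantity rises by |ΔQ| = |245 − 251| = 6.
DWL = ½ · t · |ΔQ| = ½ · 13 · 6 = $39.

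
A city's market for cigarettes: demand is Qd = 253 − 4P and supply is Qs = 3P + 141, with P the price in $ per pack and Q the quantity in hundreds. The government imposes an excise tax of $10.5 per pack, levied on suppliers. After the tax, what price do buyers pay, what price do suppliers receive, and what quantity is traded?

Without the tax, 253 − 4P = 3P + 141 gives 7P = 112, so P* = $16 and Q* = 189.
With the tax collected from suppliers, supply shifts: Qs = 3(P − 10.5) + 141.
New equilibrium: buyers pay $20.5, suppliers receive $10, Q = 171. (Wedge: Pb − Ps = 10.5.)

Buyers pay $20.5; suppliers receive $10; quantity = 171.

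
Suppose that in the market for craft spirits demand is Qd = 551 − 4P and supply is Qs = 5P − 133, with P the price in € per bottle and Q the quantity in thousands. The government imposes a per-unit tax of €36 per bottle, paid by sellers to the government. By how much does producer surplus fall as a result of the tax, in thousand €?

Without the tax, 551 − 4P = 5P − 133 gives 9P = 684, so P* = €76 and Q* = 247.
With the tax collected from sellers, supply shifts: Qs = 5(P − 36) − 133.
New equilibrium: buyers pay €96, sellers receive €60, Q = 167. (Wedge: Pb − Ps = 36.)
ΔPS is the trapezoid between Q = 167 and Q = 247 of height €16: ½ · (247 + 167) · 16 = €3312.

Producer surplus falls by €3312 thousand.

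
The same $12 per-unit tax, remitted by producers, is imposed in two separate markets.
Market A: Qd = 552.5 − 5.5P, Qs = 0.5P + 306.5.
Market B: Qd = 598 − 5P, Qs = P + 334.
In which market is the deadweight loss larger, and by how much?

Market B, by $27.

Market A: pre-tax P* = $41, Q* = 327; post-tax Q = 321.5; deadweight loss = $33.
Market B: pre-tax P* = $44, Q* = 378; post-tax Q = 368; deadweight loss = $60.
Difference: $33 vs $60 → market B is larger by $27.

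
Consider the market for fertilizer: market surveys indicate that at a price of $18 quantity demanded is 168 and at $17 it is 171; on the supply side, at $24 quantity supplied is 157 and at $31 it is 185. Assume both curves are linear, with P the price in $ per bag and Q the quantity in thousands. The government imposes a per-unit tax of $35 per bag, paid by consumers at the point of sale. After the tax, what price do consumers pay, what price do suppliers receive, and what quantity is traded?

Demand slope: (171 − 168)/(17 − 18) = -3, so Qd = 222 − 3P.
Supply slope: (185 − 157)/(31 − 24) = 4, so Qs = 4P + 61.
Without the tax, 222 − 3P = 4P + 61 gives 7P = 161, so P* = $23 and Q* = 153.
With the tax collected from consumers, demand (in seller-price terms) shifts: Qd = 222 − 3(P + 35).
Solving gives Q = 93 with consumers paying $43 and suppliers receiving $8 (the $35 wedge).
The less price-elastic side of the market bears the larger share of a per-unit tax.

Consumers pay $43; suppliers receive $8; quantity = 93.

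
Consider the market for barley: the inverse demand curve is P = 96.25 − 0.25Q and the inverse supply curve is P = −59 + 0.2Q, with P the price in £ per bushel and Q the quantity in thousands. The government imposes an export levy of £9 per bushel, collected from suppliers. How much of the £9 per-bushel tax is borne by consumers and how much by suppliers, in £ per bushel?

Inverting to Q(P) form: Qd = 385 − 4P; Qs = 5P + 295.
Before the tax: set 385 − 4P = 5P + 295 → P* = £10, Q* = 345.
With the tax collected from suppliers, supply shifts: Qs = 5(P − 9) + 295.
New equilibrium: consumers pay £15, suppliers receive £6, Q = 325. (Wedge: Pb − Ps = 9.)
Burden on consumers: £5; on suppliers: £4. (They sum to £9.)

Consumers bear £5 per bushel; suppliers bear £4 per bushel.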